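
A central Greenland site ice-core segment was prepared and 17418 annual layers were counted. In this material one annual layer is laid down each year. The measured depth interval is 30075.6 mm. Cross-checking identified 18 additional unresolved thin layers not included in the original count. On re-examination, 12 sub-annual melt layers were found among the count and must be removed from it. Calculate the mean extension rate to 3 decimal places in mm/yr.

1.726 mm/yr

Correcting the raw count gives 17418 − 12 + 18 = 17424 true annual layers.
Mean rate = 30075.6 mm / 17424 years ≈ 1.726 mm/yr.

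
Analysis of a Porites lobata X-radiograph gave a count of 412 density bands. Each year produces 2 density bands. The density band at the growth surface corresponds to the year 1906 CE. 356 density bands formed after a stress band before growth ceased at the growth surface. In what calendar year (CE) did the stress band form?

356 density bands post-date the stress band.
With 2 density bands per year, 356 / 2 = 178 years.
The density band at the growth surface is 1906 CE, so the stress band dates to 1906 − 178 = 1728 CE.

1728 CE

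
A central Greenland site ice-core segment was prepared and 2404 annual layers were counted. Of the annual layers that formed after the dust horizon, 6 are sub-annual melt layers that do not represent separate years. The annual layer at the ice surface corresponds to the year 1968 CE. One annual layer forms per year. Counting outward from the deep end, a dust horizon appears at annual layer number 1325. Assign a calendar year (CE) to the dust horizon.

895 CE

Between annual layer 1325 and the ice surface there are 2404 − 1325 = 1079 annual layers.
1079 − 6 false = 1073 true annual layers after the dust horizon.
The annual layer at the ice surface is 1968 CE, so the dust horizon dates to 1968 − 1073 = 895 CE.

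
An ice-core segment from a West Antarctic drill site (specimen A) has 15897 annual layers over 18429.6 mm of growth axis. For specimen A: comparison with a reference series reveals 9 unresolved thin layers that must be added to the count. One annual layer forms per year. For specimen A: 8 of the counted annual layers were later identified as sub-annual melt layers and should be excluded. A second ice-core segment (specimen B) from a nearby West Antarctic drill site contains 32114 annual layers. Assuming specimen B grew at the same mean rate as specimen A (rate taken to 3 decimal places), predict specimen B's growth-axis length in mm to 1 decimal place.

37220.1 mm

Specimen A: after corrections the count is 15897 − 8 + 9 = 15898 annual layers.
A: 18429.6 mm over 15898 years gives 18429.6 / 15898 ≈ 1.159 mm/year.
B's length ≈ 1.159 × 32114 = 37220.1 mm.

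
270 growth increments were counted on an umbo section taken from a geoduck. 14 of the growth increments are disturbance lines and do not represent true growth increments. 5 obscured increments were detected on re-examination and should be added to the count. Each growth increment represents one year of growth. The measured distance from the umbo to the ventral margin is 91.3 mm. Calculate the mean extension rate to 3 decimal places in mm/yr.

After corrections the count is 270 − 14 + 5 = 261 growth increments.
Extension rate ≈ 91.3 / 261 = 0.350 mm/yr.

0.350 mm/yr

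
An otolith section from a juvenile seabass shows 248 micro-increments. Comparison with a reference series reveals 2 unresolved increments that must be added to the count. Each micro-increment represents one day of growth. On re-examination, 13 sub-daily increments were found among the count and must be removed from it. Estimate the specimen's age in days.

237 days

After corrections the count is 248 − 13 + 2 = 237 micro-increments.
One micro-increment per day makes the duration 237 days.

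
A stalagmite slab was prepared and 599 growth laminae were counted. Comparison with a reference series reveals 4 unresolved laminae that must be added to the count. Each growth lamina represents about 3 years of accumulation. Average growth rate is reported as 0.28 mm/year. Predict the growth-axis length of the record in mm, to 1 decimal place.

506.5 mm

After corrections the count is 599 + 4 = 603 growth laminae.
At 3 years per growth lamina, 603 × 3 = 1809 years.
Length ≈ 0.28 × 1809 = 506.5 mm.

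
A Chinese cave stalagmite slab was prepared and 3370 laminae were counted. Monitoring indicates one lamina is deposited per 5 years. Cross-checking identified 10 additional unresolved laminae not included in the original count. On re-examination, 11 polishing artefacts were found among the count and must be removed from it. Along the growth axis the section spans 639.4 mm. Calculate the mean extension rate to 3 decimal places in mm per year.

0.038 mm per year

True lamina count = 3370 − 11 + 10 = 3369.
At 5 years per lamina, 3369 × 5 = 16845 years.
639.4 mm over 16845 years gives 639.4 / 16845 ≈ 0.038 mm per year.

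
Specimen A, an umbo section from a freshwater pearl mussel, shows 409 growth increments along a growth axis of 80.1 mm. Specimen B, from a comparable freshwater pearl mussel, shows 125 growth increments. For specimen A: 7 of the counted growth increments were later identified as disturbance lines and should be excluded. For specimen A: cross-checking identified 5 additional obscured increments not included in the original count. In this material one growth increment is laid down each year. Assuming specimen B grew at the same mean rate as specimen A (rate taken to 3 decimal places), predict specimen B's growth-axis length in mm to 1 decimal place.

Specimen A: true growth increment count = 409 − 7 + 5 = 407.
A: 80.1 mm over 407 years gives 80.1 / 407 ≈ 0.197 mm/yr.
Length of B = 0.197 × 125 = 24.6 mm.

24.6 mm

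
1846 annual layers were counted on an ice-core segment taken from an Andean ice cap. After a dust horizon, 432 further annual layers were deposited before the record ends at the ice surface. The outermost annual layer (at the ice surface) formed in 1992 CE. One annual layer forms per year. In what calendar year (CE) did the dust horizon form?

432 annual layers formed after the dust horizon.
1992 − 432 = 1560 CE.

1560 CE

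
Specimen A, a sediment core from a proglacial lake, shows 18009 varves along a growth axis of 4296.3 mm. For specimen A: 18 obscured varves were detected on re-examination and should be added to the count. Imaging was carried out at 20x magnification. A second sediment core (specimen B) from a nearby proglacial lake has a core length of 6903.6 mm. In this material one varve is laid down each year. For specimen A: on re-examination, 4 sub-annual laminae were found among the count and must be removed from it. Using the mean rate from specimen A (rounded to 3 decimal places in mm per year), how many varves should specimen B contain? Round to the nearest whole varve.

Specimen A: true varve count = 18009 − 4 + 18 = 18023.
A: Mean rate = 4296.3 mm / 18023 years ≈ 0.238 mm per year.
Specimen B: 6903.6 mm / 0.238 mm per year = 29006.72 years ≈ 29007 varves.

29007 varves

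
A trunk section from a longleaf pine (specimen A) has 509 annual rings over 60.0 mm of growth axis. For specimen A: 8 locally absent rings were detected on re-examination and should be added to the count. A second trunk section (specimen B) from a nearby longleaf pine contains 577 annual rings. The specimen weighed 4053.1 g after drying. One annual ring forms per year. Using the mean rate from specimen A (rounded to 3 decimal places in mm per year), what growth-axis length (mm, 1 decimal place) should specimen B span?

Specimen A: correcting the raw count gives 509 + 8 = 517 true annual rings.
A: Extension rate ≈ 60.0 / 517 = 0.116 mm/yr.
B's length ≈ 0.116 × 577 = 66.9 mm.

66.9 mm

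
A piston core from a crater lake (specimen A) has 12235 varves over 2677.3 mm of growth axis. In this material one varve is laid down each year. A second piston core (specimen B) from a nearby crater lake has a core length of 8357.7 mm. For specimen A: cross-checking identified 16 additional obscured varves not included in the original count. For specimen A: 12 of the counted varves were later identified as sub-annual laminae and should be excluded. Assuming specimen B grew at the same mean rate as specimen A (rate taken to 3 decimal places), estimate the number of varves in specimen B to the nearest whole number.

38163 varves

Specimen A: after corrections the count is 12235 − 12 + 16 = 12239 varves.
A: Extension rate ≈ 2677.3 / 12239 = 0.219 mm/year.
B spans 8357.7 / 0.219 = 38163.01 years ≈ 38163 varves.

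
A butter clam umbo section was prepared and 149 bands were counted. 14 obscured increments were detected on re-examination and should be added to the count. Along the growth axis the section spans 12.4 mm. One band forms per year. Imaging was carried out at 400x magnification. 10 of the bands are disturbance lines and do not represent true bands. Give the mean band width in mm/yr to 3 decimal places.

After corrections the count is 149 − 10 + 14 = 153 bands.
12.4 mm over 153 years gives 12.4 / 153 ≈ 0.081 mm/yr.

0.081 mm/yr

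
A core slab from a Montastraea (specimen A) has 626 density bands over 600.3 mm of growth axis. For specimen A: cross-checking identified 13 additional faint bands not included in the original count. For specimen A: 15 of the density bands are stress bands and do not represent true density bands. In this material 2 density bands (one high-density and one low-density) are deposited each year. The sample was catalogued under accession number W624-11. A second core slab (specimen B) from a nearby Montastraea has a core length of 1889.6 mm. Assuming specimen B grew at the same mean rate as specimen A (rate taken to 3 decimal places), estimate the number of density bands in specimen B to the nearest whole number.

1964 density bands

Specimen A: after corrections the count is 626 − 15 + 13 = 624 density bands.
Specimen A: 624 density bands at 2 per year is 624 / 2 = 312 years.
A: Extension rate ≈ 600.3 / 312 = 1.924 mm/year.
B spans 1889.6 / 1.924 = 982.12 years; at 2 density bands per year that is 982.12 × 2 ≈ 1964 density bands.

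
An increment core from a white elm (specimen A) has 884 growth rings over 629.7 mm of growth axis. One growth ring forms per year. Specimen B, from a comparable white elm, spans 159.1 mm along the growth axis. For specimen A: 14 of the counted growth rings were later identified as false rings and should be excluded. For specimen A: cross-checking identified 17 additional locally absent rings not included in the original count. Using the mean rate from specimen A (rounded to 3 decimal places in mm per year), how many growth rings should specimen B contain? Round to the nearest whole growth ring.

224 growth rings

Specimen A: adjusted count: 884 − 14 + 17 = 887 growth rings.
A: Mean rate = 629.7 mm / 887 years ≈ 0.710 mm/year.
Specimen B: 159.1 mm / 0.710 mm per year = 224.08 years ≈ 224 growth rings.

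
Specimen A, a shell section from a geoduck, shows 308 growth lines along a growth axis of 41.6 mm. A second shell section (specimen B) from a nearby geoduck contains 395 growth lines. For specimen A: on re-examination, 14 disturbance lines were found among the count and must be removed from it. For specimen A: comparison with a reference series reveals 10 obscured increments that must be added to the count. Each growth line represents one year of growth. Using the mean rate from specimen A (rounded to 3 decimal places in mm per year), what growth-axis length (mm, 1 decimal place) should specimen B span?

Specimen A: correcting the raw count gives 308 − 14 + 10 = 304 true growth lines.
A: Extension rate ≈ 41.6 / 304 = 0.137 mm per year.
Length of B = 0.137 × 395 = 54.1 mm.

54.1 mm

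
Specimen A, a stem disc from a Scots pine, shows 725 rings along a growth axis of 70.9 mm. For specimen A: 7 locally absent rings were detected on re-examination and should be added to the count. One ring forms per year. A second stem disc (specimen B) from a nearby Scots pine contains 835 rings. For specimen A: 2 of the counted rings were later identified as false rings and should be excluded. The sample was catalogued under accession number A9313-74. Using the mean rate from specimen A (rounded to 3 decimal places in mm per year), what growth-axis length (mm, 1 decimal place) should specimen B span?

Specimen A: after corrections the count is 725 − 2 + 7 = 730 rings.
A: Mean rate = 70.9 mm / 730 years ≈ 0.097 mm/year.
For B, 0.097 mm/year × 835 years = 81.0 mm.

81.0 mm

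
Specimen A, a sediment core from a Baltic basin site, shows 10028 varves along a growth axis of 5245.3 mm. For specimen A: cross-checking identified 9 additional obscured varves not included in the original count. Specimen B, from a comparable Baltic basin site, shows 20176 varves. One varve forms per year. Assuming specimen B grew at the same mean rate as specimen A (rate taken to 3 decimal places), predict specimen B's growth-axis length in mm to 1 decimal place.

Specimen A: true varve count = 10028 + 9 = 10037.
A: Mean rate = 5245.3 mm / 10037 years ≈ 0.523 mm per year.
For B, 0.523 mm/year × 20176 years = 10552.0 mm.

10552.0 mm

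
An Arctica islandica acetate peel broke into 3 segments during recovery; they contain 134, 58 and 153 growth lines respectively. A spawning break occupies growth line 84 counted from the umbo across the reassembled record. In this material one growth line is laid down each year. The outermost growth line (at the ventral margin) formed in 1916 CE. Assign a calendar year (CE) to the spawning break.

1655 CE

Total growth lines = 134 + 58 + 153 = 345.
The spawning break sits at growth line 84 from the umbo, so 345 − 84 = 261 growth lines formed after it.
1916 − 261 = 1655 CE.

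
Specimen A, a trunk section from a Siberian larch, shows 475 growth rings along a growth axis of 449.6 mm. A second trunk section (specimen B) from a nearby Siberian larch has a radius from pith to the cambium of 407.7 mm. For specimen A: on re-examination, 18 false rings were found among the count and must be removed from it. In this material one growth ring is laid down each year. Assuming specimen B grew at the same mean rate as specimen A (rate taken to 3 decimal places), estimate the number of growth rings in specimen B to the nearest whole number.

Specimen A: after corrections the count is 475 − 18 = 457 growth rings.
A: 449.6 mm over 457 years gives 449.6 / 457 ≈ 0.984 mm/year.
Specimen B: 407.7 mm / 0.984 mm per year = 414.33 years ≈ 414 growth rings.

414 growth rings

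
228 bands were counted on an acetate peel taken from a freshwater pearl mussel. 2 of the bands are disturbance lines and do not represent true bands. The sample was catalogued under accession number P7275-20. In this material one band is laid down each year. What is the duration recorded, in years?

After corrections the count is 228 − 2 = 226 bands.
One band per year makes the duration 226 years.

226 years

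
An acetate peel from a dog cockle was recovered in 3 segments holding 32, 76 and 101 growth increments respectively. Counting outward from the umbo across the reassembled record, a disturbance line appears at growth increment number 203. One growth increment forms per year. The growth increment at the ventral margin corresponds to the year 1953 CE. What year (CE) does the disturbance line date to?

Total growth increments = 32 + 76 + 101 = 209.
The disturbance line sits at growth increment 203 from the umbo, so 209 − 203 = 6 growth increments formed after it.
1953 − 6 = 1947 CE.

1947 CE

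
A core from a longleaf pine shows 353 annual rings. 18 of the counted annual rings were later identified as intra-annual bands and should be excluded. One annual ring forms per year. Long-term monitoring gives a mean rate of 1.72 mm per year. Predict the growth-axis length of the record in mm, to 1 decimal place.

True annual ring count = 353 − 18 = 335.
Length ≈ 1.72 × 335 = 576.2 mm.

576.2 mm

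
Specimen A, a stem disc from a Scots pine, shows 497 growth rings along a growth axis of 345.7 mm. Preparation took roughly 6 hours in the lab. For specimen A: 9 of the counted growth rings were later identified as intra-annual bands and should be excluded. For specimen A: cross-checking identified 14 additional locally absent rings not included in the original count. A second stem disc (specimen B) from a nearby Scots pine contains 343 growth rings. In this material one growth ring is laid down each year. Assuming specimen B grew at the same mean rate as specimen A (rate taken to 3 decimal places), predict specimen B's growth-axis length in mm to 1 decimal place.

Specimen A: correcting the raw count gives 497 − 9 + 14 = 502 true growth rings.
A: Mean rate = 345.7 mm / 502 years ≈ 0.689 mm/year.
B's length ≈ 0.689 × 343 = 236.3 mm.

236.3 mm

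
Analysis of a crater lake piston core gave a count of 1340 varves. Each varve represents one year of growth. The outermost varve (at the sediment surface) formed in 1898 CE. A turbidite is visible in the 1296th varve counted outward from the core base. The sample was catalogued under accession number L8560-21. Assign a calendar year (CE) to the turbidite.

1854 CE

The turbidite sits at varve 1296 from the core base, so 1340 − 1296 = 44 varves formed after it.
The varve at the sediment surface is 1898 CE, so the turbidite dates to 1898 − 44 = 1854 CE.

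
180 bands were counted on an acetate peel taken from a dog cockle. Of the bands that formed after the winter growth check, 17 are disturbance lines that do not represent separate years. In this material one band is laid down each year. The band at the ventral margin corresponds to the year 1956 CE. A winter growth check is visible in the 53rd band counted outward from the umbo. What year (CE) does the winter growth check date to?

1846 CE

The winter growth check sits at band 53 from the umbo, so 180 − 53 = 127 bands formed after it.
127 − 17 false = 110 true bands after the winter growth check.
Counting back 110 years from 1956 CE places the winter growth check in 1956 − 110 = 1846 CE.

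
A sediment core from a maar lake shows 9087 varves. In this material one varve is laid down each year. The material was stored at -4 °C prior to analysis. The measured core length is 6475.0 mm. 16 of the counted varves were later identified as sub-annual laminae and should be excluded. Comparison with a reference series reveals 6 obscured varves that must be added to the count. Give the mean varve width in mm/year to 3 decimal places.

True varve count = 9087 − 16 + 6 = 9077.
Extension rate ≈ 6475.0 / 9077 = 0.713 mm/year.

0.713 mm/year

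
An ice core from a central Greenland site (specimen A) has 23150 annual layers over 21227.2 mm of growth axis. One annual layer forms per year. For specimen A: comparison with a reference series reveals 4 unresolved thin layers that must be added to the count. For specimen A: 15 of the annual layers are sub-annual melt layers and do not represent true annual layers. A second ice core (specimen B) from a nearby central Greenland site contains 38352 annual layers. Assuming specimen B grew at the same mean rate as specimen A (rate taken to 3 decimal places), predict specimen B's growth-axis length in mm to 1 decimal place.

Specimen A: adjusted count: 23150 − 15 + 4 = 23139 annual layers.
A: Mean rate = 21227.2 mm / 23139 years ≈ 0.917 mm/year.
B's length ≈ 0.917 × 38352 = 35168.8 mm.

35168.8 mm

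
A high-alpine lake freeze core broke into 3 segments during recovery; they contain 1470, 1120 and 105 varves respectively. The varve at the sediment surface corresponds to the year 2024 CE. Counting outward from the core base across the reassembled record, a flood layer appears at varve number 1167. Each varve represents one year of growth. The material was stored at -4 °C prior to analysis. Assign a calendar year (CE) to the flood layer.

496 CE

Total varves = 1470 + 1120 + 105 = 2695.
2695 − 1167 = 1528 varves lie beyond the flood layer toward the sediment surface.
Counting back 1528 years from 2024 CE places the flood layer in 2024 − 1528 = 496 CE.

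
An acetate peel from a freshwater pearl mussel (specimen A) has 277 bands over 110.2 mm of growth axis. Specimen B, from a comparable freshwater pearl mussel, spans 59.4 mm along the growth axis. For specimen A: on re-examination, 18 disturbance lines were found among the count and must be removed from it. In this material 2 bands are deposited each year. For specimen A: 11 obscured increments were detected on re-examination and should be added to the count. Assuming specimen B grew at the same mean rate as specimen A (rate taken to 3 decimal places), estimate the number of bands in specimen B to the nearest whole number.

146 bands

Specimen A: adjusted count: 277 − 18 + 11 = 270 bands.
Specimen A: dividing by 2 bands per year: 270 / 2 = 135 years.
A: 110.2 mm over 135 years gives 110.2 / 135 ≈ 0.816 mm per year.
B spans 59.4 / 0.816 = 72.79 years; at 2 bands per year that is 72.79 × 2 ≈ 146 bands.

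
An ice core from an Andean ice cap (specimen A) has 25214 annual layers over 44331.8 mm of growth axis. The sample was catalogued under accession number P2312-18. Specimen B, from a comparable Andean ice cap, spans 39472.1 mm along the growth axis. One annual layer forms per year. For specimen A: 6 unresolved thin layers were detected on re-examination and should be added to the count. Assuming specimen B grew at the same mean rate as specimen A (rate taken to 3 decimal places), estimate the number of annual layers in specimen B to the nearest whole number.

22453 annual layers

Specimen A: true annual layer count = 25214 + 6 = 25220.
A: 44331.8 mm over 25220 years gives 44331.8 / 25220 ≈ 1.758 mm per year.
For B, 39472.1 / 1.758 = 22452.84 years ≈ 22453 annual layers.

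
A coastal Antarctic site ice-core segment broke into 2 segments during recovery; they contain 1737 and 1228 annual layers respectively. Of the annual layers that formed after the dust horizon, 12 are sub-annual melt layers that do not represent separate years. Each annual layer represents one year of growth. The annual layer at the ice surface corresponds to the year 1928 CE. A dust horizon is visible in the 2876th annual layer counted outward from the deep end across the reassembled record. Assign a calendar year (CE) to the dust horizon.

1851 CE

Total annual layers = 1737 + 1228 = 2965.
The dust horizon sits at annual layer 2876 from the deep end, so 2965 − 2876 = 89 annual layers formed after it.
Removing the 12 false annual layers leaves 89 − 12 = 77 true annual layers beyond the dust horizon.
Counting back 77 years from 1928 CE places the dust horizon in 1928 − 77 = 1851 CE.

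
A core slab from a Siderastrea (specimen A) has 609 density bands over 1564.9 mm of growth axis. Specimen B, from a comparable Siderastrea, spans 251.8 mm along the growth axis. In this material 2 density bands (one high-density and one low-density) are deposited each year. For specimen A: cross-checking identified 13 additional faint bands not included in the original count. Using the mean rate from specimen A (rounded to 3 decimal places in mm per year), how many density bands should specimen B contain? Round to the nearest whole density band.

100 density bands

Specimen A: correcting the raw count gives 609 + 13 = 622 true density bands.
Specimen A: 622 density bands at 2 per year is 622 / 2 = 311 years.
A: Mean rate = 1564.9 mm / 311 years ≈ 5.032 mm/yr.
Specimen B: 251.8 mm / 5.032 mm per year = 50.04 years; at 2 density bands per year that is 50.04 × 2 ≈ 100 density bands.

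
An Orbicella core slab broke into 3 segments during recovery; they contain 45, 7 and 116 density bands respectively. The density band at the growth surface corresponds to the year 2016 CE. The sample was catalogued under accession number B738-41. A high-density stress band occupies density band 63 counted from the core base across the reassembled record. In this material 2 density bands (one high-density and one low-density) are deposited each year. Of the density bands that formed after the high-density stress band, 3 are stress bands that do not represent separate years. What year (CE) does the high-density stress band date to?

1965 CE

Total density bands = 45 + 7 + 116 = 168.
The high-density stress band sits at density band 63 from the core base, so 168 − 63 = 105 density bands formed after it.
Removing the 3 false density bands leaves 105 − 3 = 102 true density bands beyond the high-density stress band.
102 density bands at 2 per year is 102 / 2 = 51 years.
Counting back 51 years from 2016 CE places the high-density stress band in 2016 − 51 = 1965 CE.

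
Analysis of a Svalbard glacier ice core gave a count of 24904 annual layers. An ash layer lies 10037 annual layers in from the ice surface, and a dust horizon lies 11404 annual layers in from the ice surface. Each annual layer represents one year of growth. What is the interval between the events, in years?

1367 yr

11404 − 10037 = 1367 annual layers lie between the two events.
That is 1367 years at one annual layer per year.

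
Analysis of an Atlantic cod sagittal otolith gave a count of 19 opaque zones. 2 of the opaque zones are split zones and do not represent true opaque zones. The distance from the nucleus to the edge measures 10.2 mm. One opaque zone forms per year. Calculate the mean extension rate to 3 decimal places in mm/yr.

True opaque zone count = 19 − 2 = 17.
10.2 mm over 17 years gives 10.2 / 17 ≈ 0.600 mm/yr.

0.600 mm/yr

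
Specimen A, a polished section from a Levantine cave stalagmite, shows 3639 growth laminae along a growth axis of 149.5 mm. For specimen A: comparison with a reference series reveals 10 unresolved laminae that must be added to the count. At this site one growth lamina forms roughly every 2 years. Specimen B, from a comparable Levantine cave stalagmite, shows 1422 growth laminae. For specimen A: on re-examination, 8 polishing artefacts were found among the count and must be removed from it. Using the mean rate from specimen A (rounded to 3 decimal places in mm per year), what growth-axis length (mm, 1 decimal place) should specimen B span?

59.7 mm

Specimen A: after corrections the count is 3639 − 8 + 10 = 3641 growth laminae.
Specimen A: at 2 years per growth lamina, 3641 × 2 = 7282 years.
A: Extension rate ≈ 149.5 / 7282 = 0.021 mm/yr.
Specimen B: 1422 growth laminae at 2 years each span 1422 × 2 = 2844 years. For B, 0.021 mm/year × 2844 years = 59.7 mm.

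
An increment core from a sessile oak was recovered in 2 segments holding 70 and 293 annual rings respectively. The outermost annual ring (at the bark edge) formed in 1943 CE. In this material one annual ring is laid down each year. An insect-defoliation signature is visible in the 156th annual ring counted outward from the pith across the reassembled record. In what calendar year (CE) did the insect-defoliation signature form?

Total annual rings = 70 + 293 = 363.
The insect-defoliation signature sits at annual ring 156 from the pith, so 363 − 156 = 207 annual rings formed after it.
The annual ring at the bark edge is 1943 CE, so the insect-defoliation signature dates to 1943 − 207 = 1736 CE.

1736 CE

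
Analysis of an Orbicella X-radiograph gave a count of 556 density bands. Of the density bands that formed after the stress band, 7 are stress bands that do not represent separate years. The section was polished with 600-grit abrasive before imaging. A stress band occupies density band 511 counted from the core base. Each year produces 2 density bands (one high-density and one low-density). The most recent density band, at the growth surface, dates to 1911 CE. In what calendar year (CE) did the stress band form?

Between density band 511 and the growth surface there are 556 − 511 = 45 density bands.
45 − 7 false = 38 true density bands after the stress band.
38 density bands at 2 per year is 38 / 2 = 19 years.
Counting back 19 years from 1911 CE places the stress band in 1911 − 19 = 1892 CE.

1892 CE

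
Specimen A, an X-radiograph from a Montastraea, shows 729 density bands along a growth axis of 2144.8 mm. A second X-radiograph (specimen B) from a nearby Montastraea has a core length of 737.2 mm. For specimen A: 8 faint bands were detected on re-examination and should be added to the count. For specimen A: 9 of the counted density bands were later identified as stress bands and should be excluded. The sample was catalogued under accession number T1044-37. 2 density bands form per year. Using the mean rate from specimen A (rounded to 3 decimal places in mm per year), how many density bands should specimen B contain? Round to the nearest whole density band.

Specimen A: after corrections the count is 729 − 9 + 8 = 728 density bands.
Specimen A: 728 density bands at 2 per year is 728 / 2 = 364 years.
A: 2144.8 mm over 364 years gives 2144.8 / 364 ≈ 5.892 mm/yr.
For B, 737.2 / 5.892 = 125.12 years; at 2 density bands per year that is 125.12 × 2 ≈ 250 density bands.

250 density bands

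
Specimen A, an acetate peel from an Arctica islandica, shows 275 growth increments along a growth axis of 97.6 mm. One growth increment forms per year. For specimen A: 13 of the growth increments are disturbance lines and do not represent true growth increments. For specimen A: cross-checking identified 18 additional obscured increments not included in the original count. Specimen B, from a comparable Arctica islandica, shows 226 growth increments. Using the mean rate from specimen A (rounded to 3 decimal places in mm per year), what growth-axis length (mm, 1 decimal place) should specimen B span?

Specimen A: after corrections the count is 275 − 13 + 18 = 280 growth increments.
A: Extension rate ≈ 97.6 / 280 = 0.349 mm per year.
For B, 0.349 mm/year × 226 years = 78.9 mm.

78.9 mm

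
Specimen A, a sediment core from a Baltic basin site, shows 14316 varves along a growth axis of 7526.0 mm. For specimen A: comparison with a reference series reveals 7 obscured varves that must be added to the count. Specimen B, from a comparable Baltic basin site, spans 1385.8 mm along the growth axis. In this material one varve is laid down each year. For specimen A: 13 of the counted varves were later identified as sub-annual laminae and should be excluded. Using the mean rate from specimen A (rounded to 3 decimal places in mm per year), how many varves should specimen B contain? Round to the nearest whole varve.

2635 varves

Specimen A: correcting the raw count gives 14316 − 13 + 7 = 14310 true varves.
A: Extension rate ≈ 7526.0 / 14310 = 0.526 mm/year.
For B, 1385.8 / 0.526 = 2634.60 years ≈ 2635 varves.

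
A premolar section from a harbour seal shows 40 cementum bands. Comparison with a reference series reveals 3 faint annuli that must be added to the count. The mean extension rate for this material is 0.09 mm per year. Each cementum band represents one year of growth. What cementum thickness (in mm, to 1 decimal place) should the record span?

Correcting the raw count gives 40 + 3 = 43 true cementum bands.
Predicted length = 0.09 mm/year × 43 years = 3.9 mm.

3.9 mm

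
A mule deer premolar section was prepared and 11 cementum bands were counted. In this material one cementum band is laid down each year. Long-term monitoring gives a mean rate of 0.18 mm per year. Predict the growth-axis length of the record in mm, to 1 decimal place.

11 years of growth are recorded.
Predicted length = 0.18 mm/year × 11 years = 2.0 mm.

2.0 mm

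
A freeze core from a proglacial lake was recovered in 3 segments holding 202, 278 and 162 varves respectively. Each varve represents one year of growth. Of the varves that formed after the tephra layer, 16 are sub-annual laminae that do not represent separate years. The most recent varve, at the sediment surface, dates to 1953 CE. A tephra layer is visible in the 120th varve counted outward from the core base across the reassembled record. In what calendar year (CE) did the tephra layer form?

Total varves = 202 + 278 + 162 = 642.
The tephra layer sits at varve 120 from the core base, so 642 − 120 = 522 varves formed after it.
522 − 16 false = 506 true varves after the tephra layer.
The varve at the sediment surface is 1953 CE, so the tephra layer dates to 1953 − 506 = 1447 CE.

1447 CE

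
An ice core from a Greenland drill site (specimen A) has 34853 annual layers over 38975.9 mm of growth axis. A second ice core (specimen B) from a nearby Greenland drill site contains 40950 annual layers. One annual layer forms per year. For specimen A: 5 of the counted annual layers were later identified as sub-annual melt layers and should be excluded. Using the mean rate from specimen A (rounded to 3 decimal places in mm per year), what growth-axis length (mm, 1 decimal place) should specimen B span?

Specimen A: after corrections the count is 34853 − 5 = 34848 annual layers.
A: Mean rate = 38975.9 mm / 34848 years ≈ 1.118 mm per year.
For B, 1.118 mm/year × 40950 years = 45782.1 mm.

45782.1 mm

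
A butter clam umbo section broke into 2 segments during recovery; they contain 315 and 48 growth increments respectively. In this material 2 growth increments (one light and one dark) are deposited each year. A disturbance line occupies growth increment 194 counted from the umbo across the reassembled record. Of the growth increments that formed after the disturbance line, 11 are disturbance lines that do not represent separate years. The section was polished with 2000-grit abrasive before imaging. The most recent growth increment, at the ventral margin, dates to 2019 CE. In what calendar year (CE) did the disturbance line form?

Total growth increments = 315 + 48 = 363.
Between growth increment 194 and the ventral margin there are 363 − 194 = 169 growth increments.
Excluding 11 false growth increments: 169 − 11 = 158.
158 growth increments at 2 per year is 158 / 2 = 79 years.
2019 − 79 = 1940 CE.

1940 CE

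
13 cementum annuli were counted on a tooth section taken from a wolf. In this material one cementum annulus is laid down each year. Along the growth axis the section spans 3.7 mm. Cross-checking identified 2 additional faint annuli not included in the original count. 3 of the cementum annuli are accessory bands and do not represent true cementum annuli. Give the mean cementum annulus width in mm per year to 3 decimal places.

Correcting the raw count gives 13 − 3 + 2 = 12 true cementum annuli.
3.7 mm over 12 years gives 3.7 / 12 ≈ 0.308 mm per year.

0.308 mm per year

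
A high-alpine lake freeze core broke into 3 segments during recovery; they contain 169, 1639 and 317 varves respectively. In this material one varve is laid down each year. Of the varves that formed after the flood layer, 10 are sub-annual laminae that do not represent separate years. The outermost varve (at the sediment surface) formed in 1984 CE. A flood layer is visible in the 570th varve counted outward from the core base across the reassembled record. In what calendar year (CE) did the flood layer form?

439 CE

Total varves = 169 + 1639 + 317 = 2125.
2125 − 570 = 1555 varves lie beyond the flood layer toward the sediment surface.
1555 − 10 false = 1545 true varves after the flood layer.
1984 − 1545 = 439 CE.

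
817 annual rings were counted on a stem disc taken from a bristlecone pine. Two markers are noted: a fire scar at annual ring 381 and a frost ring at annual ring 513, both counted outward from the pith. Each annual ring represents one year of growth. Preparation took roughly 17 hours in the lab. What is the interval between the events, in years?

132 yr

Separation: 513 − 381 = 132 annual rings.
That is 132 years at one annual ring per year.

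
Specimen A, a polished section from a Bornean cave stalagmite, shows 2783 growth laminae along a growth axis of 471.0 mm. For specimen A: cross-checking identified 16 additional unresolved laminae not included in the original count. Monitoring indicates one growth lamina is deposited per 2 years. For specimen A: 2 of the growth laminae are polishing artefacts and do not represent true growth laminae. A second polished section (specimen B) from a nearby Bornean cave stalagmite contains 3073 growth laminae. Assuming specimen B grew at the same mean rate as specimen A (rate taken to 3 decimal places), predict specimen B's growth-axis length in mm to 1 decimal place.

Specimen A: correcting the raw count gives 2783 − 2 + 16 = 2797 true growth laminae.
Specimen A: multiplying by 2 years per growth lamina: 2797 × 2 = 5594 years.
A: Mean rate = 471.0 mm / 5594 years ≈ 0.084 mm/year.
Specimen B: 3073 growth laminae at 2 years each span 3073 × 2 = 6146 years. Length of B = 0.084 × 6146 = 516.3 mm.

516.3 mm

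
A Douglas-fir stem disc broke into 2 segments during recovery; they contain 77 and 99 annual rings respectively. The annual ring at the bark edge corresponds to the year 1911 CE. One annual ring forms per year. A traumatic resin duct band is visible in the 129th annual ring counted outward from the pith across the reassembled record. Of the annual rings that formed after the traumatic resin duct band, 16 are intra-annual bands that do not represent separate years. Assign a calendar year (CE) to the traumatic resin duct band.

1880 CE

Total annual rings = 77 + 99 = 176.
176 − 129 = 47 annual rings lie beyond the traumatic resin duct band toward the bark edge.
Removing the 16 false annual rings leaves 47 − 16 = 31 true annual rings beyond the traumatic resin duct band.
Counting back 31 years from 1911 CE places the traumatic resin duct band in 1911 − 31 = 1880 CE.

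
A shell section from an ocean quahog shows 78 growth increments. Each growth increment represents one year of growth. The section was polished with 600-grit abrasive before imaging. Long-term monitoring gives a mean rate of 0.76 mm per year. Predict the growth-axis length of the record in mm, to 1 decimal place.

78 years of growth are recorded.
Length ≈ 0.76 × 78 = 59.3 mm.

59.3 mm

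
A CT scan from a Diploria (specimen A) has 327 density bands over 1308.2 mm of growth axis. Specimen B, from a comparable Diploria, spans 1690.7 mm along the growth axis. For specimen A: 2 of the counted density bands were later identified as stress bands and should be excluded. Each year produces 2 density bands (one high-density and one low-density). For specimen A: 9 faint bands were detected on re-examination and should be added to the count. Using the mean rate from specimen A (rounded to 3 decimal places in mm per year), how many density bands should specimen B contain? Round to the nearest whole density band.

432 density bands

Specimen A: adjusted count: 327 − 2 + 9 = 334 density bands.
Specimen A: dividing by 2 density bands per year: 334 / 2 = 167 years.
A: Extension rate ≈ 1308.2 / 167 = 7.834 mm/yr.
For B, 1690.7 / 7.834 = 215.82 years; at 2 density bands per year that is 215.82 × 2 ≈ 432 density bands.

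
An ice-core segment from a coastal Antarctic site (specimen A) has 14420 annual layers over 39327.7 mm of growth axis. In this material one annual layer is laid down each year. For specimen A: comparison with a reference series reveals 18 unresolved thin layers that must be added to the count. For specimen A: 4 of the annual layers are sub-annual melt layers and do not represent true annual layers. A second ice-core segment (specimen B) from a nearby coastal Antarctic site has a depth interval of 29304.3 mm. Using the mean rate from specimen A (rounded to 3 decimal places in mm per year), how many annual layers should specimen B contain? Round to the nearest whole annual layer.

Specimen A: true annual layer count = 14420 − 4 + 18 = 14434.
A: Mean rate = 39327.7 mm / 14434 years ≈ 2.725 mm/year.
Specimen B: 29304.3 mm / 2.725 mm per year = 10753.87 years ≈ 10754 annual layers.

10754 annual layers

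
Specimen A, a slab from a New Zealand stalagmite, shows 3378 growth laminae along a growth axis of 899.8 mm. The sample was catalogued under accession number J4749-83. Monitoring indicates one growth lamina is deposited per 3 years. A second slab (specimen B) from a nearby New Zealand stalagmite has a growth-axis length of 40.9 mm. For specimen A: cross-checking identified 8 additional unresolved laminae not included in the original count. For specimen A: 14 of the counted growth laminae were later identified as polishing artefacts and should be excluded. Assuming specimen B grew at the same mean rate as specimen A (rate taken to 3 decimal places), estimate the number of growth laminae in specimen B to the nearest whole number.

Specimen A: correcting the raw count gives 3378 − 14 + 8 = 3372 true growth laminae.
Specimen A: at 3 years per growth lamina, 3372 × 3 = 10116 years.
A: Mean rate = 899.8 mm / 10116 years ≈ 0.089 mm/yr.
For B, 40.9 / 0.089 = 459.55 years; at 3 years per growth lamina that is 459.55 / 3 ≈ 153 growth laminae.

153 growth laminae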